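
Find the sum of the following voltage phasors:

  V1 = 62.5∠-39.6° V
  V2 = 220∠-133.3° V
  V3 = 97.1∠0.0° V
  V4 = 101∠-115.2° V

Step 1 — Convert each phasor to rectangular form:
  V1 = 62.5·(cos(-39.6°) + j·sin(-39.6°)) = 48.16 - j39.84 V
  V2 = 220·(cos(-133.3°) + j·sin(-133.3°)) = -150.9 - j160.1 V
  V3 = 97.1·(cos(0.0°) + j·sin(0.0°)) = 97.1 V
  V4 = 101·(cos(-115.2°) + j·sin(-115.2°)) = -43 - j91.39 V
Step 2 — Sum components: V_total = -48.63 - j291.3 V.
Step 3 — Convert to polar: |V_total| = 295.4 V, ∠V_total = -99.5°.

V_total = 295.4∠-99.5° V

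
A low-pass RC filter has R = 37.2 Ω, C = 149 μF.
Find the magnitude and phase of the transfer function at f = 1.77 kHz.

Step 1 — Angular frequency: ω = 2π·1770 = 1.112e+04 rad/s.
Step 2 — Transfer function: H(jω) = 1/(1 + jωRC).
Step 3 — Denominator: 1 + jωRC = 1 + j·1.112e+04·37.2·0.000149 = 1 + j61.64.
Step 4 — H = 0.0002631 - j0.01622.
Step 5 — Magnitude: |H| = 0.01622 (-35.8 dB); phase: φ = -89.1°.

|H| = 0.01622 (-35.8 dB), φ = -89.1°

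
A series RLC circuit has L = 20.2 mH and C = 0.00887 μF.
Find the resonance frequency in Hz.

Step 1 — Resonance condition Im(Z)=0 gives ω₀ = 1/√(LC).
Step 2 — ω₀ = 1/√(0.0202·8.87e-09) = 7.471e+04 rad/s.
Step 3 — f₀ = ω₀/(2π) = 1.189e+04 Hz.

f₀ = 1.189e+04 Hz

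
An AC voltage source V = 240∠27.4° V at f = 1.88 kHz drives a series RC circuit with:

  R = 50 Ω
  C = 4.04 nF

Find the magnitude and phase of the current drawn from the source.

Step 1 — Angular frequency: ω = 2π·f = 2π·1880 = 1.181e+04 rad/s.
Step 2 — Component impedances:
  R: Z = R = 50 Ω
  C: Z = 1/(jωC) = -j/(ω·C) = 0 - j2.095e+04 Ω
Step 3 — Series combination: Z_total = R + C = 50 - j2.095e+04 Ω = 2.095e+04∠-89.9° Ω.
Step 4 — Source phasor: V = 240∠27.4° V = 213.1 + j110.4 V.
Step 5 — Ohm's law: I = V / Z_total = (213.1 + j110.4) / (50 - j2.095e+04) = -0.005247 + j0.01018 A.
Step 6 — Convert to polar: |I| = 0.01145 A, ∠I = 117.3°.

I = 0.01145∠117.3° A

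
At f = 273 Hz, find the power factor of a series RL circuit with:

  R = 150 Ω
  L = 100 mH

Step 1 — Angular frequency: ω = 2π·f = 2π·273 = 1715 rad/s.
Step 2 — Component impedances:
  R: Z = R = 150 Ω
  L: Z = jωL = j·1715·0.1 = 0 + j171.5 Ω
Step 3 — Series combination: Z_total = R + L = 150 + j171.5 Ω = 227.9∠48.8° Ω.
Step 4 — Power factor: PF = cos(φ) = Re(Z)/|Z| = 150/227.87 = 0.6583.
Step 5 — Type: Im(Z) = 171.5 ⇒ lagging (phase φ = 48.8°).

PF = 0.6583 (lagging, φ = 48.8°)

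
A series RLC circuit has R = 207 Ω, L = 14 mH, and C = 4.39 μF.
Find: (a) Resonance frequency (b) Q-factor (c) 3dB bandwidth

Step 1 — Resonance: ω₀ = 1/√(LC) = 1/√(0.014·4.39e-06) = 4034 rad/s.
Step 2 — f₀ = ω₀/(2π) = 642 Hz.
Step 3 — Series Q: Q = ω₀L/R = 4034·0.014/207 = 0.2728.
Step 4 — Bandwidth: Δω = ω₀/Q = 1.479e+04 rad/s; BW = Δω/(2π) = 2353 Hz.

(a) f₀ = 642 Hz  (b) Q = 0.2728  (c) BW = 2353 Hz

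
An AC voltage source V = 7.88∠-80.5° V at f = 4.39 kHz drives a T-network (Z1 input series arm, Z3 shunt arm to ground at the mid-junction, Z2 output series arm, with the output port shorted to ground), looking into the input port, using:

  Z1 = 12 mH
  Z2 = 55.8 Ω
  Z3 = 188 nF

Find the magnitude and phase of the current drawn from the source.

Step 1 — Angular frequency: ω = 2π·f = 2π·4390 = 2.758e+04 rad/s.
Step 2 — Component impedances:
  Z1: Z = jωL = j·2.758e+04·0.012 = 0 + j331 Ω
  Z2: Z = R = 55.8 Ω
  Z3: Z = 1/(jωC) = -j/(ω·C) = 0 - j192.8 Ω
Step 3 — With the output port shorted to ground, the output series arm Z2 runs from the junction to ground; the shunt arm Z3 also runs from the junction to ground. They appear in parallel: Z3 || Z2 = 51.49 - j14.9 Ω.
Step 4 — Series with input arm Z1: Z_in = Z1 + (Z3 || Z2) = 51.49 + j316.1 Ω = 320.3∠80.7° Ω.
Step 5 — Source phasor: V = 7.88∠-80.5° V = 1.301 - j7.772 V.
Step 6 — Ohm's law: I = V / Z_total = (1.301 - j7.772) / (51.49 + j316.1) = -0.0233 - j0.00791 A.
Step 7 — Convert to polar: |I| = 0.0246 A, ∠I = -161.2°.

I = 0.0246∠-161.2° A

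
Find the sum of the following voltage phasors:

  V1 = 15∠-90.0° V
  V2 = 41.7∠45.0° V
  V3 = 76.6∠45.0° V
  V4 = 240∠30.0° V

Step 1 — Convert each phasor to rectangular form:
  V1 = 15·(cos(-90.0°) + j·sin(-90.0°)) = 0 - j15 V
  V2 = 41.7·(cos(45.0°) + j·sin(45.0°)) = 29.49 + j29.49 V
  V3 = 76.6·(cos(45.0°) + j·sin(45.0°)) = 54.16 + j54.16 V
  V4 = 240·(cos(30.0°) + j·sin(30.0°)) = 207.8 + j120 V
Step 2 — Sum components: V_total = 291.5 + j188.7 V.
Step 3 — Convert to polar: |V_total| = 347.2 V, ∠V_total = 32.9°.

V_total = 347.2∠32.9° V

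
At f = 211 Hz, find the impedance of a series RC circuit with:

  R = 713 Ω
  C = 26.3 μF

Step 1 — Angular frequency: ω = 2π·f = 2π·211 = 1326 rad/s.
Step 2 — Component impedances:
  R: Z = R = 713 Ω
  C: Z = 1/(jωC) = -j/(ω·C) = 0 - j28.68 Ω
Step 3 — Series combination: Z_total = R + C = 713 - j28.68 Ω = 713.6∠-2.3° Ω.

Z = 713 - j28.68 Ω = 713.6∠-2.3° Ω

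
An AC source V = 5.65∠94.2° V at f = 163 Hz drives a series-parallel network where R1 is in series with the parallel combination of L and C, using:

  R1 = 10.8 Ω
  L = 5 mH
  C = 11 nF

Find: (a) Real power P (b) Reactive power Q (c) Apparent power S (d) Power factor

Step 1 — Angular frequency: ω = 2π·f = 2π·163 = 1024 rad/s.
Step 2 — Component impedances:
  R1: Z = R = 10.8 Ω
  L: Z = jωL = j·1024·0.005 = 0 + j5.121 Ω
  C: Z = 1/(jωC) = -j/(ω·C) = 0 - j8.876e+04 Ω
Step 3 — Parallel branch: L || C = 1/(1/L + 1/C) = 0 + j5.121 Ω.
Step 4 — Series with R1: Z_total = R1 + (L || C) = 10.8 + j5.121 Ω = 11.95∠25.4° Ω.
Step 5 — Source phasor: V = 5.65∠94.2° V = -0.4138 + j5.635 V.
Step 6 — Current: I = V / Z = 0.1707 + j0.4408 A = 0.4727∠68.8° A.
Step 7 — Complex power: S = V·I* = 2.413 + j1.144 VA.
Step 8 — Real power: P = Re(S) = 2.413 W.
Step 9 — Reactive power: Q = Im(S) = 1.144 VAR.
Step 10 — Apparent power: |S| = 2.671 VA.
Step 11 — Power factor: PF = P/|S| = 0.9036 (lagging).

(a) P = 2.413 W  (b) Q = 1.144 VAR  (c) S = 2.671 VA  (d) PF = 0.9036 (lagging)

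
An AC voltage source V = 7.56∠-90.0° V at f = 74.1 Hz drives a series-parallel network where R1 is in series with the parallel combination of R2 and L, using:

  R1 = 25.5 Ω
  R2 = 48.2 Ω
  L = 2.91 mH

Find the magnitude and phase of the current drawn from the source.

Step 1 — Angular frequency: ω = 2π·f = 2π·74.1 = 465.6 rad/s.
Step 2 — Component impedances:
  R1: Z = R = 25.5 Ω
  R2: Z = R = 48.2 Ω
  L: Z = jωL = j·465.6·0.00291 = 0 + j1.355 Ω
Step 3 — Parallel branch: R2 || L = 1/(1/R2 + 1/L) = 0.03805 + j1.354 Ω.
Step 4 — Series with R1: Z_total = R1 + (R2 || L) = 25.54 + j1.354 Ω = 25.57∠3.0° Ω.
Step 5 — Source phasor: V = 7.56∠-90.0° V = 0 - j7.56 V.
Step 6 — Ohm's law: I = V / Z_total = (0 - j7.56) / (25.54 + j1.354) = -0.01565 - j0.2952 A.
Step 7 — Convert to polar: |I| = 0.2956 A, ∠I = -93.0°.

I = 0.2956∠-93.0° A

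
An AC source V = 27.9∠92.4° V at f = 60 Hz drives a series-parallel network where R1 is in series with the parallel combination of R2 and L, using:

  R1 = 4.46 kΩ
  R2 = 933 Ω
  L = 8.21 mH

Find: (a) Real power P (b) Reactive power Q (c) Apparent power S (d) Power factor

Step 1 — Angular frequency: ω = 2π·f = 2π·60 = 377 rad/s.
Step 2 — Component impedances:
  R1: Z = R = 4460 Ω
  R2: Z = R = 933 Ω
  L: Z = jωL = j·377·0.00821 = 0 + j3.095 Ω
Step 3 — Parallel branch: R2 || L = 1/(1/R2 + 1/L) = 0.01027 + j3.095 Ω.
Step 4 — Series with R1: Z_total = R1 + (R2 || L) = 4460 + j3.095 Ω = 4460∠0.0° Ω.
Step 5 — Source phasor: V = 27.9∠92.4° V = -1.168 + j27.88 V.
Step 6 — Current: I = V / Z = -0.0002576 + j0.00625 A = 0.006256∠92.4° A.
Step 7 — Complex power: S = V·I* = 0.1745 + j0.0001211 VA.
Step 8 — Real power: P = Re(S) = 0.1745 W.
Step 9 — Reactive power: Q = Im(S) = 0.0001211 VAR.
Step 10 — Apparent power: |S| = 0.1745 VA.
Step 11 — Power factor: PF = P/|S| = 1 (lagging).

(a) P = 0.1745 W  (b) Q = 0.0001211 VAR  (c) S = 0.1745 VA  (d) PF = 1 (lagging)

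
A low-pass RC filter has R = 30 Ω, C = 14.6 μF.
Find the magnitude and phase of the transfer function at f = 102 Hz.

Step 1 — Angular frequency: ω = 2π·102 = 640.9 rad/s.
Step 2 — Transfer function: H(jω) = 1/(1 + jωRC).
Step 3 — Denominator: 1 + jωRC = 1 + j·640.9·30·1.46e-05 = 1 + j0.2807.
Step 4 — H = 0.927 - j0.2602.
Step 5 — Magnitude: |H| = 0.9628 (-0.3 dB); phase: φ = -15.7°.

|H| = 0.9628 (-0.3 dB), φ = -15.7°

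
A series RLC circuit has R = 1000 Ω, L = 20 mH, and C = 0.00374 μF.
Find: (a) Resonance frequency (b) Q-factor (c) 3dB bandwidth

Step 1 — Resonance condition Im(Z)=0 gives ω₀ = 1/√(LC).
Step 2 — ω₀ = 1/√(0.02·3.74e-09) = 1.156e+05 rad/s.
Step 3 — f₀ = ω₀/(2π) = 1.84e+04 Hz.
Step 4 — Series Q: Q = ω₀L/R = 1.156e+05·0.02/1000 = 2.312.
Step 5 — 3dB bandwidth: Δω = ω₀/Q = 5e+04 rad/s; BW = Δω/(2π) = 7958 Hz.

(a) f₀ = 1.84e+04 Hz  (b) Q = 2.312  (c) BW = 7958 Hz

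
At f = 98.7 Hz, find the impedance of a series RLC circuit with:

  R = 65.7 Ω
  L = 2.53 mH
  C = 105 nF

Step 1 — Angular frequency: ω = 2π·f = 2π·98.7 = 620.2 rad/s.
Step 2 — Component impedances:
  R: Z = R = 65.7 Ω
  L: Z = jωL = j·620.2·0.00253 = 0 + j1.569 Ω
  C: Z = 1/(jωC) = -j/(ω·C) = 0 - j1.536e+04 Ω
Step 3 — Series combination: Z_total = R + L + C = 65.7 - j1.536e+04 Ω = 1.536e+04∠-89.8° Ω.

Z = 65.7 - j1.536e+04 Ω = 1.536e+04∠-89.8° Ω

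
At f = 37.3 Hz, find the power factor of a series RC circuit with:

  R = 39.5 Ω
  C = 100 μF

Step 1 — Angular frequency: ω = 2π·f = 2π·37.3 = 234.4 rad/s.
Step 2 — Component impedances:
  R: Z = R = 39.5 Ω
  C: Z = 1/(jωC) = -j/(ω·C) = 0 - j42.67 Ω
Step 3 — Series combination: Z_total = R + C = 39.5 - j42.67 Ω = 58.15∠-47.2° Ω.
Step 4 — Power factor: PF = cos(φ) = Re(Z)/|Z| = 39.5/58.15 = 0.6793.
Step 5 — Type: Im(Z) = -42.67 ⇒ leading (phase φ = -47.2°).

PF = 0.6793 (leading, φ = -47.2°)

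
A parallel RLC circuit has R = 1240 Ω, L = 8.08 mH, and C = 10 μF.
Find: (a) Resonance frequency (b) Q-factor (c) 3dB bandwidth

Step 1 — Resonance: ω₀ = 1/√(LC) = 1/√(0.00808·1e-05) = 3518 rad/s.
Step 2 — f₀ = ω₀/(2π) = 559.9 Hz.
Step 3 — Parallel Q: Q = R/(ω₀L) = 1240/(3518·0.00808) = 43.62.
Step 4 — Bandwidth: Δω = ω₀/Q = 80.65 rad/s; BW = Δω/(2π) = 12.84 Hz.

(a) f₀ = 559.9 Hz  (b) Q = 43.62  (c) BW = 12.84 Hz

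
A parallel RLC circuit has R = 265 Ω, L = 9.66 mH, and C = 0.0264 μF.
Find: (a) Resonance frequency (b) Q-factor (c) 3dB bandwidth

Step 1 — Resonance: ω₀ = 1/√(LC) = 1/√(0.00966·2.64e-08) = 6.262e+04 rad/s.
Step 2 — f₀ = ω₀/(2π) = 9966 Hz.
Step 3 — Parallel Q: Q = R/(ω₀L) = 265/(6.262e+04·0.00966) = 0.4381.
Step 4 — Bandwidth: Δω = ω₀/Q = 1.429e+05 rad/s; BW = Δω/(2π) = 2.275e+04 Hz.

(a) f₀ = 9966 Hz  (b) Q = 0.4381  (c) BW = 2.275e+04 Hz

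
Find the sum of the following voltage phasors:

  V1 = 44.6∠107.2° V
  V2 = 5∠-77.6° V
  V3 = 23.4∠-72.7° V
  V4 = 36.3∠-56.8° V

Step 1 — Convert each phasor to rectangular form:
  V1 = 44.6·(cos(107.2°) + j·sin(107.2°)) = -13.19 + j42.61 V
  V2 = 5·(cos(-77.6°) + j·sin(-77.6°)) = 1.074 - j4.883 V
  V3 = 23.4·(cos(-72.7°) + j·sin(-72.7°)) = 6.959 - j22.34 V
  V4 = 36.3·(cos(-56.8°) + j·sin(-56.8°)) = 19.88 - j30.37 V
Step 2 — Sum components: V_total = 14.72 - j14.99 V.
Step 3 — Convert to polar: |V_total| = 21.01 V, ∠V_total = -45.5°.

V_total = 21.01∠-45.5° V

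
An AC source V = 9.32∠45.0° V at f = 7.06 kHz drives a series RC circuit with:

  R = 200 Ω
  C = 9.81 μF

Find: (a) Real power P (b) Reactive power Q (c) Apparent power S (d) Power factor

Step 1 — Angular frequency: ω = 2π·f = 2π·7060 = 4.436e+04 rad/s.
Step 2 — Component impedances:
  R: Z = R = 200 Ω
  C: Z = 1/(jωC) = -j/(ω·C) = 0 - j2.298 Ω
Step 3 — Series combination: Z_total = R + C = 200 - j2.298 Ω = 200∠-0.7° Ω.
Step 4 — Source phasor: V = 9.32∠45.0° V = 6.59 + j6.59 V.
Step 5 — Current: I = V / Z = 0.03257 + j0.03333 A = 0.0466∠45.7° A.
Step 6 — Complex power: S = V·I* = 0.4343 - j0.00499 VA.
Step 7 — Real power: P = Re(S) = 0.4343 W.
Step 8 — Reactive power: Q = Im(S) = -0.00499 VAR.
Step 9 — Apparent power: |S| = 0.4343 VA.
Step 10 — Power factor: PF = P/|S| = 0.9999 (leading).

(a) P = 0.4343 W  (b) Q = -0.00499 VAR  (c) S = 0.4343 VA  (d) PF = 0.9999 (leading)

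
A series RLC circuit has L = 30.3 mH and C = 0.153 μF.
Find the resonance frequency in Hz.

Step 1 — Resonance condition Im(Z)=0 gives ω₀ = 1/√(LC).
Step 2 — ω₀ = 1/√(0.0303·1.53e-07) = 1.469e+04 rad/s.
Step 3 — f₀ = ω₀/(2π) = 2338 Hz.

f₀ = 2338 Hz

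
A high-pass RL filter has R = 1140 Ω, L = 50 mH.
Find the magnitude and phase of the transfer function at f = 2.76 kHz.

Step 1 — Angular frequency: ω = 2π·2760 = 1.734e+04 rad/s.
Step 2 — Transfer function: H(jω) = jωL/(R + jωL).
Step 3 — Numerator jωL = j·867.1; denominator R + jωL = 1140 + j867.1.
Step 4 — H = 0.3665 + j0.4818.
Step 5 — Magnitude: |H| = 0.6054 (-4.4 dB); phase: φ = 52.7°.

|H| = 0.6054 (-4.4 dB), φ = 52.7°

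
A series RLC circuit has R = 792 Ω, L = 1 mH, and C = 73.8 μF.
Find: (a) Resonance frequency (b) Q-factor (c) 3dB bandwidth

Step 1 — Resonance: ω₀ = 1/√(LC) = 1/√(0.001·7.38e-05) = 3681 rad/s.
Step 2 — f₀ = ω₀/(2π) = 585.9 Hz.
Step 3 — Series Q: Q = ω₀L/R = 3681·0.001/792 = 0.004648.
Step 4 — Bandwidth: Δω = ω₀/Q = 7.92e+05 rad/s; BW = Δω/(2π) = 1.261e+05 Hz.

(a) f₀ = 585.9 Hz  (b) Q = 0.004648  (c) BW = 1.261e+05 Hz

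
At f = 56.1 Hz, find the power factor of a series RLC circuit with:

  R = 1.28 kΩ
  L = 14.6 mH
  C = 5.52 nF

Step 1 — Angular frequency: ω = 2π·f = 2π·56.1 = 352.5 rad/s.
Step 2 — Component impedances:
  R: Z = R = 1280 Ω
  L: Z = jωL = j·352.5·0.0146 = 0 + j5.146 Ω
  C: Z = 1/(jωC) = -j/(ω·C) = 0 - j5.139e+05 Ω
Step 3 — Series combination: Z_total = R + L + C = 1280 - j5.139e+05 Ω = 5.139e+05∠-89.9° Ω.
Step 4 — Power factor: PF = cos(φ) = Re(Z)/|Z| = 1280/5.139e+05 = 0.002491.
Step 5 — Type: Im(Z) = -5.139e+05 ⇒ leading (phase φ = -89.9°).

PF = 0.002491 (leading, φ = -89.9°)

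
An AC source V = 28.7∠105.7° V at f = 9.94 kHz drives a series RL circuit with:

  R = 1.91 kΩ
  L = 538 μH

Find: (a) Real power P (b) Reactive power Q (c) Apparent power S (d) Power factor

Step 1 — Angular frequency: ω = 2π·f = 2π·9940 = 6.245e+04 rad/s.
Step 2 — Component impedances:
  R: Z = R = 1910 Ω
  L: Z = jωL = j·6.245e+04·0.000538 = 0 + j33.6 Ω
Step 3 — Series combination: Z_total = R + L = 1910 + j33.6 Ω = 1910∠1.0° Ω.
Step 4 — Source phasor: V = 28.7∠105.7° V = -7.766 + j27.63 V.
Step 5 — Current: I = V / Z = -0.00381 + j0.01453 A = 0.01502∠104.7° A.
Step 6 — Complex power: S = V·I* = 0.4311 + j0.007584 VA.
Step 7 — Real power: P = Re(S) = 0.4311 W.
Step 8 — Reactive power: Q = Im(S) = 0.007584 VAR.
Step 9 — Apparent power: |S| = 0.4312 VA.
Step 10 — Power factor: PF = P/|S| = 0.9998 (lagging).

(a) P = 0.4311 W  (b) Q = 0.007584 VAR  (c) S = 0.4312 VA  (d) PF = 0.9998 (lagging)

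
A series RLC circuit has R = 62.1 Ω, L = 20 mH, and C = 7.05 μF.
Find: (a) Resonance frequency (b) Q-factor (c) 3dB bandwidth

Step 1 — Resonance: ω₀ = 1/√(LC) = 1/√(0.02·7.05e-06) = 2663 rad/s.
Step 2 — f₀ = ω₀/(2π) = 423.8 Hz.
Step 3 — Series Q: Q = ω₀L/R = 2663·0.02/62.1 = 0.8577.
Step 4 — Bandwidth: Δω = ω₀/Q = 3105 rad/s; BW = Δω/(2π) = 494.2 Hz.

(a) f₀ = 423.8 Hz  (b) Q = 0.8577  (c) BW = 494.2 Hz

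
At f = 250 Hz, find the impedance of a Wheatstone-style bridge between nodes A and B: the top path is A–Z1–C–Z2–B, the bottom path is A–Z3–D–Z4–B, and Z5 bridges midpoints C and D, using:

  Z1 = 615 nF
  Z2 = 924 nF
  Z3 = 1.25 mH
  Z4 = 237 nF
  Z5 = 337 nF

Step 1 — Angular frequency: ω = 2π·f = 2π·250 = 1571 rad/s.
Step 2 — Component impedances:
  Z1: Z = 1/(jωC) = -j/(ω·C) = 0 - j1035 Ω
  Z2: Z = 1/(jωC) = -j/(ω·C) = 0 - j689 Ω
  Z3: Z = jωL = j·1571·0.00125 = 0 + j1.963 Ω
  Z4: Z = 1/(jωC) = -j/(ω·C) = 0 - j2686 Ω
  Z5: Z = 1/(jωC) = -j/(ω·C) = 0 - j1889 Ω
Step 3 — Bridge requires nodal analysis (the Z5 bridge couples midpoints C and D, so the two paths cannot be reduced to a simple series/parallel combination). Setting node B to ground and injecting 1 A at node A, the 3-node admittance system at A, C, D solves to V_A = Z_AB = 0 - j901.2 Ω = 901.2∠-90.0° Ω.

Z = 0 - j901.2 Ω = 901.2∠-90.0° Ω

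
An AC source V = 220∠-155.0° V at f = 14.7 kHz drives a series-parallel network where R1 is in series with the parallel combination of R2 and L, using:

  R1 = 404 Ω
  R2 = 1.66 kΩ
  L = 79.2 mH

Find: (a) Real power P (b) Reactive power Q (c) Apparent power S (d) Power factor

Step 1 — Angular frequency: ω = 2π·f = 2π·1.47e+04 = 9.236e+04 rad/s.
Step 2 — Component impedances:
  R1: Z = R = 404 Ω
  R2: Z = R = 1660 Ω
  L: Z = jωL = j·9.236e+04·0.0792 = 0 + j7315 Ω
Step 3 — Parallel branch: R2 || L = 1/(1/R2 + 1/L) = 1579 + j358.3 Ω.
Step 4 — Series with R1: Z_total = R1 + (R2 || L) = 1983 + j358.3 Ω = 2015∠10.2° Ω.
Step 5 — Source phasor: V = 220∠-155.0° V = -199.4 - j92.98 V.
Step 6 — Current: I = V / Z = -0.1056 - j0.02781 A = 0.1092∠-165.2° A.
Step 7 — Complex power: S = V·I* = 23.64 + j4.271 VA.
Step 8 — Real power: P = Re(S) = 23.64 W.
Step 9 — Reactive power: Q = Im(S) = 4.271 VAR.
Step 10 — Apparent power: |S| = 24.02 VA.
Step 11 — Power factor: PF = P/|S| = 0.9841 (lagging).

(a) P = 23.64 W  (b) Q = 4.271 VAR  (c) S = 24.02 VA  (d) PF = 0.9841 (lagging)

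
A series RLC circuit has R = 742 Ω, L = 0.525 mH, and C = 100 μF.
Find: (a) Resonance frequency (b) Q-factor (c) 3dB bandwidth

Step 1 — Resonance: ω₀ = 1/√(LC) = 1/√(0.000525·0.0001) = 4364 rad/s.
Step 2 — f₀ = ω₀/(2π) = 694.6 Hz.
Step 3 — Series Q: Q = ω₀L/R = 4364·0.000525/742 = 0.003088.
Step 4 — Bandwidth: Δω = ω₀/Q = 1.413e+06 rad/s; BW = Δω/(2π) = 2.249e+05 Hz.

(a) f₀ = 694.6 Hz  (b) Q = 0.003088  (c) BW = 2.249e+05 Hz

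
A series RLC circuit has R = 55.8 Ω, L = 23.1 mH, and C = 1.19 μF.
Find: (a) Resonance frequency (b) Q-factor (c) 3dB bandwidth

Step 1 — Resonance condition Im(Z)=0 gives ω₀ = 1/√(LC).
Step 2 — ω₀ = 1/√(0.0231·1.19e-06) = 6031 rad/s.
Step 3 — f₀ = ω₀/(2π) = 959.9 Hz.
Step 4 — Series Q: Q = ω₀L/R = 6031·0.0231/55.8 = 2.497.
Step 5 — 3dB bandwidth: Δω = ω₀/Q = 2416 rad/s; BW = Δω/(2π) = 384.5 Hz.

(a) f₀ = 959.9 Hz  (b) Q = 2.497  (c) BW = 384.5 Hz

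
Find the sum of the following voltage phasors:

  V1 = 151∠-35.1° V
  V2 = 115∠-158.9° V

Step 1 — Convert each phasor to rectangular form:
  V1 = 151·(cos(-35.1°) + j·sin(-35.1°)) = 123.5 - j86.83 V
  V2 = 115·(cos(-158.9°) + j·sin(-158.9°)) = -107.3 - j41.4 V
Step 2 — Sum components: V_total = 16.25 - j128.2 V.
Step 3 — Convert to polar: |V_total| = 129.3 V, ∠V_total = -82.8°.

V_total = 129.3∠-82.8° V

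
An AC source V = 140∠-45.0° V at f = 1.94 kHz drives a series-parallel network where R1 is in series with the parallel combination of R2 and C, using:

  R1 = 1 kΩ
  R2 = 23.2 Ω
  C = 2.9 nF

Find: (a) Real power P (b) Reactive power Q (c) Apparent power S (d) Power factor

Step 1 — Angular frequency: ω = 2π·f = 2π·1940 = 1.219e+04 rad/s.
Step 2 — Component impedances:
  R1: Z = R = 1000 Ω
  R2: Z = R = 23.2 Ω
  C: Z = 1/(jωC) = -j/(ω·C) = 0 - j2.829e+04 Ω
Step 3 — Parallel branch: R2 || C = 1/(1/R2 + 1/C) = 23.2 - j0.01903 Ω.
Step 4 — Series with R1: Z_total = R1 + (R2 || C) = 1023 - j0.01903 Ω = 1023∠-0.0° Ω.
Step 5 — Source phasor: V = 140∠-45.0° V = 98.99 - j98.99 V.
Step 6 — Current: I = V / Z = 0.09675 - j0.09675 A = 0.1368∠-45.0° A.
Step 7 — Complex power: S = V·I* = 19.16 - j0.0003562 VA.
Step 8 — Real power: P = Re(S) = 19.16 W.
Step 9 — Reactive power: Q = Im(S) = -0.0003562 VAR.
Step 10 — Apparent power: |S| = 19.16 VA.
Step 11 — Power factor: PF = P/|S| = 1 (leading).

(a) P = 19.16 W  (b) Q = -0.0003562 VAR  (c) S = 19.16 VA  (d) PF = 1 (leading)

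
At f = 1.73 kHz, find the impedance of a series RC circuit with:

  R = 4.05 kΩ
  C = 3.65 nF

Step 1 — Angular frequency: ω = 2π·f = 2π·1730 = 1.087e+04 rad/s.
Step 2 — Component impedances:
  R: Z = R = 4050 Ω
  C: Z = 1/(jωC) = -j/(ω·C) = 0 - j2.52e+04 Ω
Step 3 — Series combination: Z_total = R + C = 4050 - j2.52e+04 Ω = 2.553e+04∠-80.9° Ω.

Z = 4050 - j2.52e+04 Ω = 2.553e+04∠-80.9° Ω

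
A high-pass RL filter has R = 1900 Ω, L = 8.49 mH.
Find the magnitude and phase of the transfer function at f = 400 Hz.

Step 1 — Angular frequency: ω = 2π·400 = 2513 rad/s.
Step 2 — Transfer function: H(jω) = jωL/(R + jωL).
Step 3 — Numerator jωL = j·21.34; denominator R + jωL = 1900 + j21.34.
Step 4 — H = 0.0001261 + j0.01123.
Step 5 — Magnitude: |H| = 0.01123 (-39.0 dB); phase: φ = 89.4°.

|H| = 0.01123 (-39.0 dB), φ = 89.4°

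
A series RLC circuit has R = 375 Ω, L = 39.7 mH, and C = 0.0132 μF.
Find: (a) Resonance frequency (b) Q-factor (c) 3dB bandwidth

Step 1 — Resonance condition Im(Z)=0 gives ω₀ = 1/√(LC).
Step 2 — ω₀ = 1/√(0.0397·1.32e-08) = 4.368e+04 rad/s.
Step 3 — f₀ = ω₀/(2π) = 6952 Hz.
Step 4 — Series Q: Q = ω₀L/R = 4.368e+04·0.0397/375 = 4.625.
Step 5 — 3dB bandwidth: Δω = ω₀/Q = 9446 rad/s; BW = Δω/(2π) = 1503 Hz.

(a) f₀ = 6952 Hz  (b) Q = 4.625  (c) BW = 1503 Hz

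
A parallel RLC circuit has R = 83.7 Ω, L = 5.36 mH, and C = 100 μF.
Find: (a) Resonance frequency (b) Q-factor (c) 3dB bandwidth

Step 1 — Resonance: ω₀ = 1/√(LC) = 1/√(0.00536·0.0001) = 1366 rad/s.
Step 2 — f₀ = ω₀/(2π) = 217.4 Hz.
Step 3 — Parallel Q: Q = R/(ω₀L) = 83.7/(1366·0.00536) = 11.43.
Step 4 — Bandwidth: Δω = ω₀/Q = 119.5 rad/s; BW = Δω/(2π) = 19.01 Hz.

(a) f₀ = 217.4 Hz  (b) Q = 11.43  (c) BW = 19.01 Hz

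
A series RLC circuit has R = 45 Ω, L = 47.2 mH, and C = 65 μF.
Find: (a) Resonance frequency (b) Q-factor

Step 1 — Resonance condition Im(Z)=0 gives ω₀ = 1/√(LC).
Step 2 — ω₀ = 1/√(0.0472·6.5e-05) = 570.9 rad/s.
Step 3 — f₀ = ω₀/(2π) = 90.86 Hz.
Step 4 — Series Q: Q = ω₀L/R = 570.9·0.0472/45 = 0.5988.

(a) f₀ = 90.86 Hz  (b) Q = 0.5988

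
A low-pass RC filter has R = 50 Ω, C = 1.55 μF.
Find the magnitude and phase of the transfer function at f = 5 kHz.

Step 1 — Angular frequency: ω = 2π·5000 = 3.142e+04 rad/s.
Step 2 — Transfer function: H(jω) = 1/(1 + jωRC).
Step 3 — Denominator: 1 + jωRC = 1 + j·3.142e+04·50·1.55e-06 = 1 + j2.435.
Step 4 — H = 0.1443 - j0.3514.
Step 5 — Magnitude: |H| = 0.3799 (-8.4 dB); phase: φ = -67.7°.

|H| = 0.3799 (-8.4 dB), φ = -67.7°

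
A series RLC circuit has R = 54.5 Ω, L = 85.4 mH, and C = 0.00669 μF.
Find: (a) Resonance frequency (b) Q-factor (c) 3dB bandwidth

Step 1 — Resonance: ω₀ = 1/√(LC) = 1/√(0.0854·6.69e-09) = 4.184e+04 rad/s.
Step 2 — f₀ = ω₀/(2π) = 6659 Hz.
Step 3 — Series Q: Q = ω₀L/R = 4.184e+04·0.0854/54.5 = 65.56.
Step 4 — Bandwidth: Δω = ω₀/Q = 638.2 rad/s; BW = Δω/(2π) = 101.6 Hz.

(a) f₀ = 6659 Hz  (b) Q = 65.56  (c) BW = 101.6 Hz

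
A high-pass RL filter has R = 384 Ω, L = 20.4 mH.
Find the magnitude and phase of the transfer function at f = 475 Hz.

Step 1 — Angular frequency: ω = 2π·475 = 2985 rad/s.
Step 2 — Transfer function: H(jω) = jωL/(R + jωL).
Step 3 — Numerator jωL = j·60.88; denominator R + jωL = 384 + j60.88.
Step 4 — H = 0.02452 + j0.1547.
Step 5 — Magnitude: |H| = 0.1566 (-16.1 dB); phase: φ = 81.0°.

|H| = 0.1566 (-16.1 dB), φ = 81.0°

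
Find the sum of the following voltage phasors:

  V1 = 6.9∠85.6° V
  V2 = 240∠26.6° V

Step 1 — Convert each phasor to rectangular form:
  V1 = 6.9·(cos(85.6°) + j·sin(85.6°)) = 0.5294 + j6.88 V
  V2 = 240·(cos(26.6°) + j·sin(26.6°)) = 214.6 + j107.5 V
Step 2 — Sum components: V_total = 215.1 + j114.3 V.
Step 3 — Convert to polar: |V_total| = 243.6 V, ∠V_total = 28.0°.

V_total = 243.6∠28.0° V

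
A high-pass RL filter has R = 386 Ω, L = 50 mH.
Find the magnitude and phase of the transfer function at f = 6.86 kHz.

Step 1 — Angular frequency: ω = 2π·6860 = 4.31e+04 rad/s.
Step 2 — Transfer function: H(jω) = jωL/(R + jωL).
Step 3 — Numerator jωL = j·2155; denominator R + jωL = 386 + j2155.
Step 4 — H = 0.9689 + j0.1735.
Step 5 — Magnitude: |H| = 0.9843 (-0.1 dB); phase: φ = 10.2°.

|H| = 0.9843 (-0.1 dB), φ = 10.2°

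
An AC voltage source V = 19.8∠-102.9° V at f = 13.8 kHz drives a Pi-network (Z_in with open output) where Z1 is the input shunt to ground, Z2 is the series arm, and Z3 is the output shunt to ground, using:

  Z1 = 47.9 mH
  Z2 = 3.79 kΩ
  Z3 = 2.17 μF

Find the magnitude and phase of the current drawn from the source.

Step 1 — Angular frequency: ω = 2π·f = 2π·1.38e+04 = 8.671e+04 rad/s.
Step 2 — Component impedances:
  Z1: Z = jωL = j·8.671e+04·0.0479 = 0 + j4153 Ω
  Z2: Z = R = 3790 Ω
  Z3: Z = 1/(jωC) = -j/(ω·C) = 0 - j5.315 Ω
Step 3 — With open output, the series arm Z2 and the output shunt Z3 appear in series to ground: Z2 + Z3 = 3790 - j5.315 Ω.
Step 4 — Parallel with input shunt Z1: Z_in = Z1 || (Z2 + Z3) = 2071 + j1887 Ω = 2802∠42.3° Ω.
Step 5 — Source phasor: V = 19.8∠-102.9° V = -4.42 - j19.3 V.
Step 6 — Ohm's law: I = V / Z_total = (-4.42 - j19.3) / (2071 + j1887) = -0.005806 - j0.00403 A.
Step 7 — Convert to polar: |I| = 0.007068 A, ∠I = -145.2°.

I = 0.007068∠-145.2° A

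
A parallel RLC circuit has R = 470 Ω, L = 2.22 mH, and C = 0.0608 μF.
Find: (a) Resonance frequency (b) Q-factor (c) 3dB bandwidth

Step 1 — Resonance: ω₀ = 1/√(LC) = 1/√(0.00222·6.08e-08) = 8.607e+04 rad/s.
Step 2 — f₀ = ω₀/(2π) = 1.37e+04 Hz.
Step 3 — Parallel Q: Q = R/(ω₀L) = 470/(8.607e+04·0.00222) = 2.46.
Step 4 — Bandwidth: Δω = ω₀/Q = 3.499e+04 rad/s; BW = Δω/(2π) = 5570 Hz.

(a) f₀ = 1.37e+04 Hz  (b) Q = 2.46  (c) BW = 5570 Hz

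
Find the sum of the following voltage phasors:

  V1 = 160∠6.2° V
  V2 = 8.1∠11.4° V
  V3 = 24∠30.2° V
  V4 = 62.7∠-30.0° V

Step 1 — Convert each phasor to rectangular form:
  V1 = 160·(cos(6.2°) + j·sin(6.2°)) = 159.1 + j17.28 V
  V2 = 8.1·(cos(11.4°) + j·sin(11.4°)) = 7.94 + j1.601 V
  V3 = 24·(cos(30.2°) + j·sin(30.2°)) = 20.74 + j12.07 V
  V4 = 62.7·(cos(-30.0°) + j·sin(-30.0°)) = 54.3 - j31.35 V
Step 2 — Sum components: V_total = 242 - j0.3966 V.
Step 3 — Convert to polar: |V_total| = 242 V, ∠V_total = -0.1°.

V_total = 242∠-0.1° V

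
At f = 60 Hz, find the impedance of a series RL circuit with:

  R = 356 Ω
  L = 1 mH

Step 1 — Angular frequency: ω = 2π·f = 2π·60 = 377 rad/s.
Step 2 — Component impedances:
  R: Z = R = 356 Ω
  L: Z = jωL = j·377·0.001 = 0 + j0.377 Ω
Step 3 — Series combination: Z_total = R + L = 356 + j0.377 Ω = 356∠0.1° Ω.

Z = 356 + j0.377 Ω = 356∠0.1° Ω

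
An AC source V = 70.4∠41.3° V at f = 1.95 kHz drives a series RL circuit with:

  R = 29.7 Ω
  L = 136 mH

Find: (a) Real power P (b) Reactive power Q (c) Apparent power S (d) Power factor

Step 1 — Angular frequency: ω = 2π·f = 2π·1950 = 1.225e+04 rad/s.
Step 2 — Component impedances:
  R: Z = R = 29.7 Ω
  L: Z = jωL = j·1.225e+04·0.136 = 0 + j1666 Ω
Step 3 — Series combination: Z_total = R + L = 29.7 + j1666 Ω = 1667∠89.0° Ω.
Step 4 — Source phasor: V = 70.4∠41.3° V = 52.89 + j46.46 V.
Step 5 — Current: I = V / Z = 0.02844 - j0.03123 A = 0.04224∠-47.7° A.
Step 6 — Complex power: S = V·I* = 0.053 + j2.973 VA.
Step 7 — Real power: P = Re(S) = 0.053 W.
Step 8 — Reactive power: Q = Im(S) = 2.973 VAR.
Step 9 — Apparent power: |S| = 2.974 VA.
Step 10 — Power factor: PF = P/|S| = 0.01782 (lagging).

(a) P = 0.053 W  (b) Q = 2.973 VAR  (c) S = 2.974 VA  (d) PF = 0.01782 (lagging)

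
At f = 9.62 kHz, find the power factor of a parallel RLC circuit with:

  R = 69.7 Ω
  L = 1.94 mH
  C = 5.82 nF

Step 1 — Angular frequency: ω = 2π·f = 2π·9620 = 6.044e+04 rad/s.
Step 2 — Component impedances:
  R: Z = R = 69.7 Ω
  L: Z = jωL = j·6.044e+04·0.00194 = 0 + j117.3 Ω
  C: Z = 1/(jωC) = -j/(ω·C) = 0 - j2843 Ω
Step 3 — Parallel combination: 1/Z_total = 1/R + 1/L + 1/C; Z_total = 52.61 + j29.98 Ω = 60.56∠29.7° Ω.
Step 4 — Power factor: PF = cos(φ) = Re(Z)/|Z| = 52.613/60.557 = 0.8688.
Step 5 — Type: Im(Z) = 29.98 ⇒ lagging (phase φ = 29.7°).

PF = 0.8688 (lagging, φ = 29.7°)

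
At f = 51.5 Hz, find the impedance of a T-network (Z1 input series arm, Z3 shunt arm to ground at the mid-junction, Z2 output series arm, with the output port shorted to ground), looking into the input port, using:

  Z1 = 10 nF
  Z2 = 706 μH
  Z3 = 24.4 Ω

Step 1 — Angular frequency: ω = 2π·f = 2π·51.5 = 323.6 rad/s.
Step 2 — Component impedances:
  Z1: Z = 1/(jωC) = -j/(ω·C) = 0 - j3.09e+05 Ω
  Z2: Z = jωL = j·323.6·0.000706 = 0 + j0.2285 Ω
  Z3: Z = R = 24.4 Ω
Step 3 — With the output port shorted to ground, the output series arm Z2 runs from the junction to ground; the shunt arm Z3 also runs from the junction to ground. They appear in parallel: Z3 || Z2 = 0.002139 + j0.2284 Ω.
Step 4 — Series with input arm Z1: Z_in = Z1 + (Z3 || Z2) = 0.002139 - j3.09e+05 Ω = 3.09e+05∠-90.0° Ω.

Z = 0.002139 - j3.09e+05 Ω = 3.09e+05∠-90.0° Ω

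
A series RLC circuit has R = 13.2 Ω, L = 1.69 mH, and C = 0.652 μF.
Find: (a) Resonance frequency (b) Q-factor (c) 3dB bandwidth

Step 1 — Resonance condition Im(Z)=0 gives ω₀ = 1/√(LC).
Step 2 — ω₀ = 1/√(0.00169·6.52e-07) = 3.013e+04 rad/s.
Step 3 — f₀ = ω₀/(2π) = 4795 Hz.
Step 4 — Series Q: Q = ω₀L/R = 3.013e+04·0.00169/13.2 = 3.857.
Step 5 — 3dB bandwidth: Δω = ω₀/Q = 7811 rad/s; BW = Δω/(2π) = 1243 Hz.

(a) f₀ = 4795 Hz  (b) Q = 3.857  (c) BW = 1243 Hz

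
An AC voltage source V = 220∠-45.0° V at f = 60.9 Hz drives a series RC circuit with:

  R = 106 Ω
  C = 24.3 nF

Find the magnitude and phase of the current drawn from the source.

Step 1 — Angular frequency: ω = 2π·f = 2π·60.9 = 382.6 rad/s.
Step 2 — Component impedances:
  R: Z = R = 106 Ω
  C: Z = 1/(jωC) = -j/(ω·C) = 0 - j1.075e+05 Ω
Step 3 — Series combination: Z_total = R + C = 106 - j1.075e+05 Ω = 1.075e+05∠-89.9° Ω.
Step 4 — Source phasor: V = 220∠-45.0° V = 155.6 - j155.6 V.
Step 5 — Ohm's law: I = V / Z_total = (155.6 - j155.6) / (106 - j1.075e+05) = 0.001448 + j0.001445 A.
Step 6 — Convert to polar: |I| = 0.002046 A, ∠I = 44.9°.

I = 0.002046∠44.9° A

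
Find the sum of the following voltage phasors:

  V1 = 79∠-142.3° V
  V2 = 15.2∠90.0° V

Step 1 — Convert each phasor to rectangular form:
  V1 = 79·(cos(-142.3°) + j·sin(-142.3°)) = -62.51 - j48.31 V
  V2 = 15.2·(cos(90.0°) + j·sin(90.0°)) = 0 + j15.2 V
Step 2 — Sum components: V_total = -62.51 - j33.11 V.
Step 3 — Convert to polar: |V_total| = 70.73 V, ∠V_total = -152.1°.

V_total = 70.73∠-152.1° V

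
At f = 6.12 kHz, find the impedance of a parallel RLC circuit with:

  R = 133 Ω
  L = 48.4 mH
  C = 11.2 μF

Step 1 — Angular frequency: ω = 2π·f = 2π·6120 = 3.845e+04 rad/s.
Step 2 — Component impedances:
  R: Z = R = 133 Ω
  L: Z = jωL = j·3.845e+04·0.0484 = 0 + j1861 Ω
  C: Z = 1/(jωC) = -j/(ω·C) = 0 - j2.322 Ω
Step 3 — Parallel combination: 1/Z_total = 1/R + 1/L + 1/C; Z_total = 0.04063 - j2.324 Ω = 2.324∠-89.0° Ω.

Z = 0.04063 - j2.324 Ω = 2.324∠-89.0° Ω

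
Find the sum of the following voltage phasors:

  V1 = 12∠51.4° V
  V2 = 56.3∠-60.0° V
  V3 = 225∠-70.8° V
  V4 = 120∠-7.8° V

Step 1 — Convert each phasor to rectangular form:
  V1 = 12·(cos(51.4°) + j·sin(51.4°)) = 7.487 + j9.378 V
  V2 = 56.3·(cos(-60.0°) + j·sin(-60.0°)) = 28.15 - j48.76 V
  V3 = 225·(cos(-70.8°) + j·sin(-70.8°)) = 73.99 - j212.5 V
  V4 = 120·(cos(-7.8°) + j·sin(-7.8°)) = 118.9 - j16.29 V
Step 2 — Sum components: V_total = 228.5 - j268.1 V.
Step 3 — Convert to polar: |V_total| = 352.3 V, ∠V_total = -49.6°.

V_total = 352.3∠-49.6° V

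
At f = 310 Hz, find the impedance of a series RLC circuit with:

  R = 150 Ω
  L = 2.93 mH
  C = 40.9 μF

Step 1 — Angular frequency: ω = 2π·f = 2π·310 = 1948 rad/s.
Step 2 — Component impedances:
  R: Z = R = 150 Ω
  L: Z = jωL = j·1948·0.00293 = 0 + j5.707 Ω
  C: Z = 1/(jωC) = -j/(ω·C) = 0 - j12.55 Ω
Step 3 — Series combination: Z_total = R + L + C = 150 - j6.846 Ω = 150.2∠-2.6° Ω.

Z = 150 - j6.846 Ω = 150.2∠-2.6° Ω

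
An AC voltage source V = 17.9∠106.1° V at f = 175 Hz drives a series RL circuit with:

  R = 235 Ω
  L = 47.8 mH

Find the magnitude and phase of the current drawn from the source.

Step 1 — Angular frequency: ω = 2π·f = 2π·175 = 1100 rad/s.
Step 2 — Component impedances:
  R: Z = R = 235 Ω
  L: Z = jωL = j·1100·0.0478 = 0 + j52.56 Ω
Step 3 — Series combination: Z_total = R + L = 235 + j52.56 Ω = 240.8∠12.6° Ω.
Step 4 — Source phasor: V = 17.9∠106.1° V = -4.964 + j17.2 V.
Step 5 — Ohm's law: I = V / Z_total = (-4.964 + j17.2) / (235 + j52.56) = -0.004529 + j0.0742 A.
Step 6 — Convert to polar: |I| = 0.07433 A, ∠I = 93.5°.

I = 0.07433∠93.5° A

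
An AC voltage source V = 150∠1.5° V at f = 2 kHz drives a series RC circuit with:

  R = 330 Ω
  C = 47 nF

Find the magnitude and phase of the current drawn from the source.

Step 1 — Angular frequency: ω = 2π·f = 2π·2000 = 1.257e+04 rad/s.
Step 2 — Component impedances:
  R: Z = R = 330 Ω
  C: Z = 1/(jωC) = -j/(ω·C) = 0 - j1693 Ω
Step 3 — Series combination: Z_total = R + C = 330 - j1693 Ω = 1725∠-79.0° Ω.
Step 4 — Source phasor: V = 150∠1.5° V = 149.9 + j3.927 V.
Step 5 — Ohm's law: I = V / Z_total = (149.9 + j3.927) / (330 - j1693) = 0.0144 + j0.08576 A.
Step 6 — Convert to polar: |I| = 0.08696 A, ∠I = 80.5°.

I = 0.08696∠80.5° A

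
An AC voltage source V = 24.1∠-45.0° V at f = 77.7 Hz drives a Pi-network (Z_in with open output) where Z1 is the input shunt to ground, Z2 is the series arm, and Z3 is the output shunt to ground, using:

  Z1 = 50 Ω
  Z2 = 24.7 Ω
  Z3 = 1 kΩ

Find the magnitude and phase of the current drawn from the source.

Step 1 — Angular frequency: ω = 2π·f = 2π·77.7 = 488.2 rad/s.
Step 2 — Component impedances:
  Z1: Z = R = 50 Ω
  Z2: Z = R = 24.7 Ω
  Z3: Z = R = 1000 Ω
Step 3 — With open output, the series arm Z2 and the output shunt Z3 appear in series to ground: Z2 + Z3 = 1025 Ω.
Step 4 — Parallel with input shunt Z1: Z_in = Z1 || (Z2 + Z3) = 47.67 Ω = 47.67∠0.0° Ω.
Step 5 — Source phasor: V = 24.1∠-45.0° V = 17.04 - j17.04 V.
Step 6 — Ohm's law: I = V / Z_total = (17.04 - j17.04) / (47.67) = 0.3575 - j0.3575 A.
Step 7 — Convert to polar: |I| = 0.5055 A, ∠I = -45.0°.

I = 0.5055∠-45.0° A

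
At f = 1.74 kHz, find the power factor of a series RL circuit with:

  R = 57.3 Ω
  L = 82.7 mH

Step 1 — Angular frequency: ω = 2π·f = 2π·1740 = 1.093e+04 rad/s.
Step 2 — Component impedances:
  R: Z = R = 57.3 Ω
  L: Z = jωL = j·1.093e+04·0.0827 = 0 + j904.1 Ω
Step 3 — Series combination: Z_total = R + L = 57.3 + j904.1 Ω = 906∠86.4° Ω.
Step 4 — Power factor: PF = cos(φ) = Re(Z)/|Z| = 57.3/906 = 0.06325.
Step 5 — Type: Im(Z) = 904.1 ⇒ lagging (phase φ = 86.4°).

PF = 0.06325 (lagging, φ = 86.4°)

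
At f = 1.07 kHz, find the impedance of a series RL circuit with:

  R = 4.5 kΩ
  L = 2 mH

Step 1 — Angular frequency: ω = 2π·f = 2π·1070 = 6723 rad/s.
Step 2 — Component impedances:
  R: Z = R = 4500 Ω
  L: Z = jωL = j·6723·0.002 = 0 + j13.45 Ω
Step 3 — Series combination: Z_total = R + L = 4500 + j13.45 Ω = 4500∠0.2° Ω.

Z = 4500 + j13.45 Ω = 4500∠0.2° Ω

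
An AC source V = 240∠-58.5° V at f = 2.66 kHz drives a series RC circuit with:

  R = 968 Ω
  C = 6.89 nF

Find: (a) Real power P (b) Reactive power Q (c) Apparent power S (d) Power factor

Step 1 — Angular frequency: ω = 2π·f = 2π·2660 = 1.671e+04 rad/s.
Step 2 — Component impedances:
  R: Z = R = 968 Ω
  C: Z = 1/(jωC) = -j/(ω·C) = 0 - j8684 Ω
Step 3 — Series combination: Z_total = R + C = 968 - j8684 Ω = 8738∠-83.6° Ω.
Step 4 — Source phasor: V = 240∠-58.5° V = 125.4 - j204.6 V.
Step 5 — Current: I = V / Z = 0.02487 + j0.01167 A = 0.02747∠25.1° A.
Step 6 — Complex power: S = V·I* = 0.7303 - j6.551 VA.
Step 7 — Real power: P = Re(S) = 0.7303 W.
Step 8 — Reactive power: Q = Im(S) = -6.551 VAR.
Step 9 — Apparent power: |S| = 6.592 VA.
Step 10 — Power factor: PF = P/|S| = 0.1108 (leading).

(a) P = 0.7303 W  (b) Q = -6.551 VAR  (c) S = 6.592 VA  (d) PF = 0.1108 (leading)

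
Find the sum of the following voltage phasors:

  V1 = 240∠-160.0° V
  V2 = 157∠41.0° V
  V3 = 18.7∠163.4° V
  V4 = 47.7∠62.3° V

Step 1 — Convert each phasor to rectangular form:
  V1 = 240·(cos(-160.0°) + j·sin(-160.0°)) = -225.5 - j82.08 V
  V2 = 157·(cos(41.0°) + j·sin(41.0°)) = 118.5 + j103 V
  V3 = 18.7·(cos(163.4°) + j·sin(163.4°)) = -17.92 + j5.342 V
  V4 = 47.7·(cos(62.3°) + j·sin(62.3°)) = 22.17 + j42.23 V
Step 2 — Sum components: V_total = -102.8 + j68.49 V.
Step 3 — Convert to polar: |V_total| = 123.5 V, ∠V_total = 146.3°.

V_total = 123.5∠146.3° V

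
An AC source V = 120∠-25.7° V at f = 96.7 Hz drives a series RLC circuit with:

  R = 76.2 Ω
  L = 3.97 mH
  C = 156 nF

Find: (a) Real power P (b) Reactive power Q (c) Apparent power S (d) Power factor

Step 1 — Angular frequency: ω = 2π·f = 2π·96.7 = 607.6 rad/s.
Step 2 — Component impedances:
  R: Z = R = 76.2 Ω
  L: Z = jωL = j·607.6·0.00397 = 0 + j2.412 Ω
  C: Z = 1/(jωC) = -j/(ω·C) = 0 - j1.055e+04 Ω
Step 3 — Series combination: Z_total = R + L + C = 76.2 - j1.055e+04 Ω = 1.055e+04∠-89.6° Ω.
Step 4 — Source phasor: V = 120∠-25.7° V = 108.1 - j52.04 V.
Step 5 — Current: I = V / Z = 0.005007 + j0.01021 A = 0.01138∠63.9° A.
Step 6 — Complex power: S = V·I* = 0.009862 - j1.365 VA.
Step 7 — Real power: P = Re(S) = 0.009862 W.
Step 8 — Reactive power: Q = Im(S) = -1.365 VAR.
Step 9 — Apparent power: |S| = 1.365 VA.
Step 10 — Power factor: PF = P/|S| = 0.007224 (leading).

(a) P = 0.009862 W  (b) Q = -1.365 VAR  (c) S = 1.365 VA  (d) PF = 0.007224 (leading)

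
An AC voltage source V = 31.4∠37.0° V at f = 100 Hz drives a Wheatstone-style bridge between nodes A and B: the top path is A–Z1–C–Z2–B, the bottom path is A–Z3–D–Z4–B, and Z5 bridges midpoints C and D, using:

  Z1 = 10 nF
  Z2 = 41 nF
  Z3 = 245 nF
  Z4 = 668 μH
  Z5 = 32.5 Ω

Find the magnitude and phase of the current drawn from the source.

Step 1 — Angular frequency: ω = 2π·f = 2π·100 = 628.3 rad/s.
Step 2 — Component impedances:
  Z1: Z = 1/(jωC) = -j/(ω·C) = 0 - j1.592e+05 Ω
  Z2: Z = 1/(jωC) = -j/(ω·C) = 0 - j3.882e+04 Ω
  Z3: Z = 1/(jωC) = -j/(ω·C) = 0 - j6496 Ω
  Z4: Z = jωL = j·628.3·0.000668 = 0 + j0.4197 Ω
  Z5: Z = R = 32.5 Ω
Step 3 — Bridge requires nodal analysis (the Z5 bridge couples midpoints C and D, so the two paths cannot be reduced to a simple series/parallel combination). Setting node B to ground and injecting 1 A at node A, the 3-node admittance system at A, C, D solves to V_A = Z_AB = 0.05001 - j6241 Ω = 6241∠-90.0° Ω.
Step 4 — Source phasor: V = 31.4∠37.0° V = 25.08 + j18.9 V.
Step 5 — Ohm's law: I = V / Z_total = (25.08 + j18.9) / (0.05001 - j6241) = -0.003028 + j0.004018 A.
Step 6 — Convert to polar: |I| = 0.005031 A, ∠I = 127.0°.

I = 0.005031∠127.0° A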